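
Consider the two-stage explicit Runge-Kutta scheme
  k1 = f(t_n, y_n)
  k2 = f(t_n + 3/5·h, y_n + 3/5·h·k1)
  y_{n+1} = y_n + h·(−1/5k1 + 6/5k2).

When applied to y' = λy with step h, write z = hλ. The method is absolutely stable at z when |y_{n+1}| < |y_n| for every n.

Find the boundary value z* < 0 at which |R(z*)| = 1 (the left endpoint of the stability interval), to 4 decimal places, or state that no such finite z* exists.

With y'=λy (z=hλ):
  k1=λy_n ⇒ h·k1=z·y_n;  k2=λ(1+3/5z)y_n ⇒ h·k2=z(1+3/5z)y_n
  y_{n+1}/y_n = 1 − 1/5z + 6/5z(1+3/5z) = 1 + z + 18/25z²
  so R(z) = 1 + z + 18/25z².

Need |R(x)|<1, x<0.
x=-0.72: |R|=0.6532
R=1: x+18/25x²=0 ⇒ x=−25/18=-1.3889; min R=1−1/(4·18/25)=0.6528>−1
Confirm numerically:
  x=-1.270: |R|=0.89129 <1
  x=-0.962: |R|=0.70432 <1
  x=-0.666: |R|=0.65336 <1
  x=-1.764: |R|=1.47642 >1
  x=-1.452: |R|=1.06598 >1
  x=-1.439: |R|=1.05192 >1
Interval (-1.3889, 0).

left endpoint -1.3889.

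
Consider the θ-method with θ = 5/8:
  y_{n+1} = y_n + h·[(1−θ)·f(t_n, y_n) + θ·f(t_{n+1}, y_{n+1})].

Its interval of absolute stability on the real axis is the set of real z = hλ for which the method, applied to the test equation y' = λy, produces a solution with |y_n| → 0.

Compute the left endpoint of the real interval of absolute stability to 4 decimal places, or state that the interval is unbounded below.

Test eqn y'=λy, z=hλ:
  y_{n+1} = y_n + z·[3/8·y_n + 5/8·y_{n+1}] ⇒ (1 − 5/8z)y_{n+1} = (1 + 3/8z)y_n
  R(z) = (1 + 3/8z)/(1 − 5/8z).

Boundary: |R(x)|=1, x<0.
x=-1.27: |R|=0.2920
x=-2: |R|=0.1111
x=-10: |R|=0.3793
x=-100: |R|=0.5748
θ=5/8≥1/2 ⇒ |1+3/8x|<|1−5/8x| ∀x<0 ⇒ stable on all of ℝ⁻.

(−∞, 0) — no finite endpoint.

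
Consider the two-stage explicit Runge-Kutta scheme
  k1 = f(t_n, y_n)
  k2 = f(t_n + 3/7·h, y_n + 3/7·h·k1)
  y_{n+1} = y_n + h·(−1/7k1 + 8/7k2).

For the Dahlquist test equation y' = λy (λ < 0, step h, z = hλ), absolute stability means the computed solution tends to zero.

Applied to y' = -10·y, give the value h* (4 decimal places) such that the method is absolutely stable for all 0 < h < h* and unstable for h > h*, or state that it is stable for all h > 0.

(-2.0417,0); λ=-10 ⇒ h* = (49/24)/10 = 0.2042.

With y'=λy (z=hλ):
  k1=λy_n ⇒ h·k1=z·y_n;  k2=λ(1+3/7z)y_n ⇒ h·k2=z(1+3/7z)y_n
  y_{n+1}/y_n = 1 − 1/7z + 8/7z(1+3/7z) = 1 + z + 24/49z²
  ⇒ R(z) = 1 + z + 24/49z².

Solve |R(x)|<1 on ℝ⁻.
x=-0.55: |R|=0.5982
R=1: x+24/49x²=0 ⇒ x=−49/24=-2.0417; min R=1−1/(4·24/49)=0.4896>−1
Confirm numerically:
  x=-1.962: |R|=0.92344 <1
  x=-1.729: |R|=0.73522 <1
  x=-1.055: |R|=0.49016 <1
  x=-0.907: |R|=0.49593 <1
  x=-2.437: |R|=1.47188 >1
  x=-2.293: |R|=1.28227 >1
Interval (-2.0417, 0).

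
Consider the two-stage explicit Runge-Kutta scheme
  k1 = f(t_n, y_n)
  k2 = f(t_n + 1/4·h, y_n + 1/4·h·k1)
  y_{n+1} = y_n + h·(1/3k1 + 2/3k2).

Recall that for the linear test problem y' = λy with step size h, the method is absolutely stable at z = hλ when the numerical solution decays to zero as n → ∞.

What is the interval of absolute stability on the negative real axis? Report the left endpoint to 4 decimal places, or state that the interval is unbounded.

With y'=λy (z=hλ):
  k1=λy_n ⇒ h·k1=z·y_n;  k2=λ(1+1/4z)y_n ⇒ h·k2=z(1+1/4z)y_n
  y_{n+1}/y_n = 1 + 1/3z + 2/3z(1+1/4z) = 1 + z + 1/6z²
  Hence R(z) = 1 + z + 1/6z².

Need |R(x)|<1, x<0.
x=-0.47: |R|=0.5668
R=1: x+1/6x²=0 ⇒ x=−6=-6.0000; min R=1−1/(4·1/6)=-0.5000>−1
Confirm numerically:
  x=-4.643: |R|=0.05009 <1
  x=-3.749: |R|=0.40650 <1
  x=-3.501: |R|=0.45817 <1
  x=-2.804: |R|=0.49360 <1
  x=-6.446: |R|=1.47915 >1
  x=-6.344: |R|=1.36372 >1
So |R|<1 on (-6.0000, 0).

(-6.0000, 0).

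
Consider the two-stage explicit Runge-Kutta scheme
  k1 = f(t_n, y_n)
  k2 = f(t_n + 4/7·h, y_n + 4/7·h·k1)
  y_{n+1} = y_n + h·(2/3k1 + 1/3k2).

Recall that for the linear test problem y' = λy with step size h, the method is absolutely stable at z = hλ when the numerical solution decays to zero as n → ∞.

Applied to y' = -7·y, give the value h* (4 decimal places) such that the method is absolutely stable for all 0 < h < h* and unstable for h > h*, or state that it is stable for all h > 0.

(-5.2500,0); λ=-7 ⇒ h* = (21/4)/7 = 0.7500.

With y'=λy (z=hλ):
  k1=λy_n ⇒ h·k1=z·y_n;  k2=λ(1+4/7z)y_n ⇒ h·k2=z(1+4/7z)y_n
  y_{n+1}/y_n = 1 + 2/3z + 1/3z(1+4/7z) = 1 + z + 4/21z²
  R(z) = 1 + z + 4/21z².

Need |R(x)|<1, x<0.
x=-1.64: |R|=0.1277
R=1: x+4/21x²=0 ⇒ x=−21/4=-5.2500; min R=1−1/(4·4/21)=-0.3125>−1
Confirm numerically:
  x=-4.489: |R|=0.34931 <1
  x=-3.344: |R|=0.21403 <1
  x=-2.962: |R|=0.29087 <1
  x=-5.815: |R|=1.62580 >1
  x=-5.453: |R|=1.21085 >1
  x=-5.322: |R|=1.07299 >1
So |R|<1 on (-5.2500, 0).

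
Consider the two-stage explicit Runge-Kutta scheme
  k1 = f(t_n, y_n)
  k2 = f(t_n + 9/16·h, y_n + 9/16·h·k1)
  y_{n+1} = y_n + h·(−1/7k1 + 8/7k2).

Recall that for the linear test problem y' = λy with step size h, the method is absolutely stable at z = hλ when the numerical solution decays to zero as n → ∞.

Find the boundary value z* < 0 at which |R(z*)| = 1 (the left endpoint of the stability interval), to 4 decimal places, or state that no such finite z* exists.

left endpoint -1.5556.

Set f=λy, z=hλ:
  k1=λy_n ⇒ h·k1=z·y_n;  k2=λ(1+9/16z)y_n ⇒ h·k2=z(1+9/16z)y_n
  y_{n+1}/y_n = 1 − 1/7z + 8/7z(1+9/16z) = 1 + z + 9/14z²
  so R(z) = 1 + z + 9/14z².

Find x<0 with |R(x)|<1.
x=-0.53: |R|=0.6506
R=1: x+9/14x²=0 ⇒ x=−14/9=-1.5556; min R=1−1/(4·9/14)=0.6111>−1
Confirm numerically:
  x=-1.527: |R|=0.97197 <1
  x=-1.302: |R|=0.78777 <1
  x=-1.242: |R|=0.74965 <1
  x=-0.701: |R|=0.61490 <1
  x=-2.141: |R|=1.80578 >1
  x=-2.062: |R|=1.67133 >1
  x=-2.045: |R|=1.64344 >1
So |R|<1 on (-1.5556, 0).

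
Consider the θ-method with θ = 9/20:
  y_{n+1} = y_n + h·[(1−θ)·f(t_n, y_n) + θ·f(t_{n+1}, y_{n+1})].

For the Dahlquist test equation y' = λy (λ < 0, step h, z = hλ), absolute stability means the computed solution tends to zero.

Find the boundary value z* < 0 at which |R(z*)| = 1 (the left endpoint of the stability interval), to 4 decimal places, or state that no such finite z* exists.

Set f=λy, z=hλ:
  y_{n+1} = y_n + z·[11/20·y_n + 9/20·y_{n+1}] ⇒ (1 − 9/20z)y_{n+1} = (1 + 11/20z)y_n
  Hence R(z) = (1 + 11/20z)/(1 − 9/20z).

Need |R(x)|<1, x<0.
x=-1.57: |R|=0.0800
R=−1: 1+11/20x = −1+9/20x ⇒ -1/10x=2 ⇒ x=2/(-1/10)=-20.0000
Confirm numerically:
  x=-15.405: |R|=0.94207 <1
  x=-13.510: |R|=0.90833 <1
  x=-10.162: |R|=0.82347 <1
  x=-20.540: |R|=1.00527 >1
  x=-20.238: |R|=1.00235 >1
Stable set (-20.0000, 0).

z* = -20.0000.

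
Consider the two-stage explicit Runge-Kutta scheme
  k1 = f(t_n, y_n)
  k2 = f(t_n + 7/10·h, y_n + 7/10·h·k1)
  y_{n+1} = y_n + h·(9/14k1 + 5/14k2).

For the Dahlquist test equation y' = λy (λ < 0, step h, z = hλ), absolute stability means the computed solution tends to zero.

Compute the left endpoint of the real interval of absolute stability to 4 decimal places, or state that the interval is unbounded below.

z* = -4.0000.

Test eqn y'=λy, z=hλ:
  k1=λy_n ⇒ h·k1=z·y_n;  k2=λ(1+7/10z)y_n ⇒ h·k2=z(1+7/10z)y_n
  y_{n+1}/y_n = 1 + 9/14z + 5/14z(1+7/10z) = 1 + z + 1/4z²
  ⇒ R(z) = 1 + z + 1/4z².

Need |R(x)|<1, x<0.
x=-1.19: |R|=0.1640
R=1: x+1/4x²=0 ⇒ x=−4=-4.0000; min R=1−1/(4·1/4)=0.0000>−1
Confirm numerically:
  x=-3.049: |R|=0.27510 <1
  x=-2.902: |R|=0.20340 <1
  x=-2.465: |R|=0.05406 <1
  x=-4.531: |R|=1.60149 >1
  x=-4.365: |R|=1.39831 >1
Stable set (-4.0000, 0).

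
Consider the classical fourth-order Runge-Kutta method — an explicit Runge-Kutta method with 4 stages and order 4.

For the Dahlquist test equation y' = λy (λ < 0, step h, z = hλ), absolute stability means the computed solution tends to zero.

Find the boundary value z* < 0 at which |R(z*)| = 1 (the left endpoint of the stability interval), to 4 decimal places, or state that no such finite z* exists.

Set f=λy, z=hλ:
  order 4, 4-stage ⇒ R(z)=1+z+z^2/2+z^3/6+z^4/24
  (e.g. R(-0.66)=0.51779, |R|=0.51779)

Find x<0 with |R(x)|<1.
x=-0.66: |R|=0.5178
|R(-3.16)|=1.7284 |R(-3.08)|=1.5432 |R(-1.13)|=0.3359
Bisect:
  x_lo=-3.2690 |R|=2.0102  x_hi=-0.0650 |R|=0.9371
  mid=-1.66701 |R|=0.27214 →hi
  mid=-2.46801 |R|=0.61794 →hi
  mid=-2.86851 |R|=1.13289 →lo
  mid=-2.66826 |R|=0.83742 →hi
  mid=-2.76838 |R|=0.97480 →hi
  mid=-2.81845 |R|=1.05115 →lo
  mid=-2.79342 |R|=1.01232 →lo
  mid=-2.78090 |R|=0.99340 →hi
  mid=-2.78716 |R|=1.00282 →lo
  ...
  [-2.78540,-2.78520] ⇒ x*=-2.7853
Interval (-2.7853, 0).

left endpoint -2.7853.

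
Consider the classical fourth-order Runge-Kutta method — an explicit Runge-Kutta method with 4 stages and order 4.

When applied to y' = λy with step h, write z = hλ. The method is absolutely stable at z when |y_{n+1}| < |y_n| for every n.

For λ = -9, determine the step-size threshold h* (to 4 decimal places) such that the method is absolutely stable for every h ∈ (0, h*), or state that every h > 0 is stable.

On y'=λy, z=hλ:
  order 4, 4-stage ⇒ R(z)=1+z+z^2/2+z^3/6+z^4/24
  (e.g. R(-0.64)=0.52810, |R|=0.52810)

Need |R(x)|<1, x<0.
x=-0.64: |R|=0.5281
|R(-2.69)|=0.8656 |R(-1.21)|=0.3161 |R(-0.75)|=0.4741
Bisect:
  x_lo=-3.5861 |R|=3.0486  x_hi=-0.1261 |R|=0.8815
  mid=-1.85610 |R|=0.29524 →hi
  mid=-2.72110 |R|=0.90745 →hi
  mid=-3.15360 |R|=1.71291 →lo
  mid=-2.93735 |R|=1.25452 →lo
  mid=-2.82922 |R|=1.06828 →lo
  mid=-2.77516 |R|=0.98483 →hi
  mid=-2.80219 |R|=1.02578 →lo
  ...
  [-2.78530,-2.78509] ⇒ x*=-2.7853
Interval (-2.7853, 0).

(-2.7853,0); λ=-9 ⇒ h* = 0.3095.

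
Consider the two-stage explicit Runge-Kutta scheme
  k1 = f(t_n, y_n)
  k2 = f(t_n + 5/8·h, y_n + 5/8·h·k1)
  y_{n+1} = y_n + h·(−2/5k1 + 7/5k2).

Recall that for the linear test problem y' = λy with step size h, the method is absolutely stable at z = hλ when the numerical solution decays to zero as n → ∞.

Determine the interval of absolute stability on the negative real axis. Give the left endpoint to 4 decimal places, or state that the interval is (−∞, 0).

Test eqn y'=λy, z=hλ:
  k1=λy_n ⇒ h·k1=z·y_n;  k2=λ(1+5/8z)y_n ⇒ h·k2=z(1+5/8z)y_n
  y_{n+1}/y_n = 1 − 2/5z + 7/5z(1+5/8z) = 1 + z + 7/8z²
  Hence R(z) = 1 + z + 7/8z².

Find x<0 with |R(x)|<1.
x=-1.63: |R|=1.6948
R=1: x+7/8x²=0 ⇒ x=−8/7=-1.1429; min R=1−1/(4·7/8)=0.7143>−1
Confirm numerically:
  x=-0.940: |R|=0.83315 <1
  x=-0.799: |R|=0.75960 <1
  x=-0.472: |R|=0.72294 <1
  x=-1.448: |R|=1.38662 >1
  x=-1.178: |R|=1.03622 >1
Interval (-1.1429, 0).

z∈(-1.1429,0).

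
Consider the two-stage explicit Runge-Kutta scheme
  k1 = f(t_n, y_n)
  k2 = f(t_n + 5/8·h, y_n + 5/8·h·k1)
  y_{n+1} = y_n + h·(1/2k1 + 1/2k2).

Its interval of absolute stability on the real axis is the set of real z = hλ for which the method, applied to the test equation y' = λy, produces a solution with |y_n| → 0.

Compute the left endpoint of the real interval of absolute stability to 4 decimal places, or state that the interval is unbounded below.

left endpoint -3.2000.

On y'=λy, z=hλ:
  k1=λy_n ⇒ h·k1=z·y_n;  k2=λ(1+5/8z)y_n ⇒ h·k2=z(1+5/8z)y_n
  y_{n+1}/y_n = 1 + 1/2z + 1/2z(1+5/8z) = 1 + z + 5/16z²
  so R(z) = 1 + z + 5/16z².

Find x<0 with |R(x)|<1.
x=-0.9: |R|=0.3531
R=1: x+5/16x²=0 ⇒ x=−16/5=-3.2000; min R=1−1/(4·5/16)=0.2000>−1
Confirm numerically:
  x=-3.168: |R|=0.96832 <1
  x=-2.491: |R|=0.44809 <1
  x=-1.597: |R|=0.20000 <1
  x=-3.743: |R|=1.63514 >1
  x=-3.613: |R|=1.46630 >1
Interval (-3.2000, 0).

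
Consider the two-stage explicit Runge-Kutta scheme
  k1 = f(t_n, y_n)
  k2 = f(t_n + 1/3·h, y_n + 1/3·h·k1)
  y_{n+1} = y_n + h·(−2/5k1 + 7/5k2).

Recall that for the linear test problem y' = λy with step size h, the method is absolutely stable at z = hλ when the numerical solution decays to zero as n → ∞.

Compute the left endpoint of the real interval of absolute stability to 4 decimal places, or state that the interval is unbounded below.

On y'=λy, z=hλ:
  k1=λy_n ⇒ h·k1=z·y_n;  k2=λ(1+1/3z)y_n ⇒ h·k2=z(1+1/3z)y_n
  y_{n+1}/y_n = 1 − 2/5z + 7/5z(1+1/3z) = 1 + z + 7/15z²
  so R(z) = 1 + z + 7/15z².

Need |R(x)|<1, x<0.
x=-0.45: |R|=0.6445
R=1: x+7/15x²=0 ⇒ x=−15/7=-2.1429; min R=1−1/(4·7/15)=0.4643>−1
Confirm numerically:
  x=-1.772: |R|=0.69333 <1
  x=-1.362: |R|=0.50369 <1
  x=-1.261: |R|=0.48106 <1
  x=-2.661: |R|=1.64343 >1
  x=-2.317: |R|=1.18829 >1
Stable set (-2.1429, 0).

left endpoint -2.1429.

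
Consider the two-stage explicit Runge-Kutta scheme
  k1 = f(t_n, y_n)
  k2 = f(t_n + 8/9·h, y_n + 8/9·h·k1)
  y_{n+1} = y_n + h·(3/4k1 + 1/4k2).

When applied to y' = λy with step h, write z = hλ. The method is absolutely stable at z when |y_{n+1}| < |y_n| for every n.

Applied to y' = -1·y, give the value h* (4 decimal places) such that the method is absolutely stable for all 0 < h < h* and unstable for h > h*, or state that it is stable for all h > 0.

On y'=λy, z=hλ:
  k1=λy_n ⇒ h·k1=z·y_n;  k2=λ(1+8/9z)y_n ⇒ h·k2=z(1+8/9z)y_n
  y_{n+1}/y_n = 1 + 3/4z + 1/4z(1+8/9z) = 1 + z + 2/9z²
  Hence R(z) = 1 + z + 2/9z².

Need |R(x)|<1, x<0.
x=-0.59: |R|=0.4874
R=1: x+2/9x²=0 ⇒ x=−9/2=-4.5000; min R=1−1/(4·2/9)=-0.1250>−1
Confirm numerically:
  x=-4.153: |R|=0.67976 <1
  x=-4.006: |R|=0.56023 <1
  x=-3.880: |R|=0.46542 <1
  x=-2.074: |R|=0.11812 <1
  x=-4.924: |R|=1.46395 >1
  x=-4.707: |R|=1.21652 >1
So |R|<1 on (-4.5000, 0).

(-4.5000,0); λ=-1 ⇒ h* = (9/2)/1 = 4.5000.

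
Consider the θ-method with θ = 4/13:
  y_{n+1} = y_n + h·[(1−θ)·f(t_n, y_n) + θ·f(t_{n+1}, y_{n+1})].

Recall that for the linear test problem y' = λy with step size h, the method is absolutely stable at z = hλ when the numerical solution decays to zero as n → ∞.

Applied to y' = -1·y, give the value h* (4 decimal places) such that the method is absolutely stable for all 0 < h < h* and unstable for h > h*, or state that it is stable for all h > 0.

On y'=λy, z=hλ:
  y_{n+1} = y_n + z·[9/13·y_n + 4/13·y_{n+1}] ⇒ (1 − 4/13z)y_{n+1} = (1 + 9/13z)y_n
  so R(z) = (1 + 9/13z)/(1 − 4/13z).

Need |R(x)|<1, x<0.
x=-0.78: |R|=0.3710
R=−1: 1+9/13x = −1+4/13x ⇒ -5/13x=2 ⇒ x=2/(-5/13)=-5.2000
Confirm numerically:
  x=-3.825: |R|=0.75707 <1
  x=-2.999: |R|=0.55973 <1
  x=-2.759: |R|=0.49222 <1
  x=-5.711: |R|=1.07128 >1
  x=-5.652: |R|=1.06347 >1
Interval (-5.2000, 0).

(-5.2000,0); λ=-1 ⇒ h* = (26/5)/1 = 5.2000.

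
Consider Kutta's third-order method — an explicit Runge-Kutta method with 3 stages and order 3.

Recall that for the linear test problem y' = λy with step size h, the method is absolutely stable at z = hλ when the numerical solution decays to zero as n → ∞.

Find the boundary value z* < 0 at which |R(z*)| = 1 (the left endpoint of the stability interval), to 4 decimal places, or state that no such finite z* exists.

With y'=λy (z=hλ):
  order 3, 3-stage ⇒ R(z)=1+z+z^2/2+z^3/6
  (e.g. R(-0.77)=0.45036, |R|=0.45036)

Find x<0 with |R(x)|<1.
x=-0.77: |R|=0.4504
|R(-2.35)|=0.7517 |R(-2.17)|=0.5186 |R(-1.32)|=0.1679
Bisect:
  x_lo=-3.3321 |R|=2.9466  x_hi=-0.1826 |R|=0.8331
  mid=-1.75733 |R|=0.11773 →hi
  mid=-2.54471 |R|=1.05334 →lo
  mid=-2.15102 |R|=0.49633 →hi
  mid=-2.34787 |R|=0.74872 →hi
  mid=-2.44629 |R|=0.89402 →hi
  mid=-2.49550 |R|=0.97187 →hi
  mid=-2.52011 |R|=1.01214 →lo
  mid=-2.50780 |R|=0.99189 →hi
  mid=-2.51395 |R|=1.00199 →lo
  ...
  [-2.51280,-2.51261] ⇒ x*=-2.5127
Interval (-2.5127, 0).

z* = -2.5127.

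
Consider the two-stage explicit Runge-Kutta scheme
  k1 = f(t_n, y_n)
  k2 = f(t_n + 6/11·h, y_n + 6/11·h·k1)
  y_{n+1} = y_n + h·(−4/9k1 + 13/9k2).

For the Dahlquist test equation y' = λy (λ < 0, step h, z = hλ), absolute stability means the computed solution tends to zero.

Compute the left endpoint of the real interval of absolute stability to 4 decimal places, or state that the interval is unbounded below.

On y'=λy, z=hλ:
  k1=λy_n ⇒ h·k1=z·y_n;  k2=λ(1+6/11z)y_n ⇒ h·k2=z(1+6/11z)y_n
  y_{n+1}/y_n = 1 − 4/9z + 13/9z(1+6/11z) = 1 + z + 26/33z²
  Hence R(z) = 1 + z + 26/33z².

Find x<0 with |R(x)|<1.
x=-1.11: |R|=0.8607
R=1: x+26/33x²=0 ⇒ x=−33/26=-1.2692; min R=1−1/(4·26/33)=0.6827>−1
Confirm numerically:
  x=-1.040: |R|=0.81217 <1
  x=-0.994: |R|=0.78445 <1
  x=-0.942: |R|=0.75714 <1
  x=-1.800: |R|=1.75273 >1
  x=-1.320: |R|=1.05280 >1
Stable set (-1.2692, 0).

z* = -1.2692.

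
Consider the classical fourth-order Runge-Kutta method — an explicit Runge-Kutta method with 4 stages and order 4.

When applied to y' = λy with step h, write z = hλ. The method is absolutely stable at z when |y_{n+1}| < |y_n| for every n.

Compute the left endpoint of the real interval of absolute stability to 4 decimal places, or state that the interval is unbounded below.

On y'=λy, z=hλ:
  order 4, 4-stage ⇒ R(z)=1+z+z^2/2+z^3/6+z^4/24
  (e.g. R(-0.97)=0.38523, |R|=0.38523)

Boundary: |R(x)|=1, x<0.
x=-0.97: |R|=0.3852
|R(-1.68)|=0.2728 |R(-1.45)|=0.2773 |R(-1.43)|=0.2793
Bisect:
  x_lo=-3.1835 |R|=1.7862  x_hi=-0.3814 |R|=0.6830
  mid=-1.78245 |R|=0.28286 →hi
  mid=-2.48297 |R|=0.63200 →hi
  mid=-2.83324 |R|=1.07472 →lo
  mid=-2.65811 |R|=0.82457 →hi
  mid=-2.74567 |R|=0.94189 →hi
  mid=-2.78945 |R|=1.00629 →lo
  mid=-2.76756 |R|=0.97359 →hi
  ...
  [-2.78535,-2.78518] ⇒ x*=-2.7853
So |R|<1 on (-2.7853, 0).

left endpoint -2.7853.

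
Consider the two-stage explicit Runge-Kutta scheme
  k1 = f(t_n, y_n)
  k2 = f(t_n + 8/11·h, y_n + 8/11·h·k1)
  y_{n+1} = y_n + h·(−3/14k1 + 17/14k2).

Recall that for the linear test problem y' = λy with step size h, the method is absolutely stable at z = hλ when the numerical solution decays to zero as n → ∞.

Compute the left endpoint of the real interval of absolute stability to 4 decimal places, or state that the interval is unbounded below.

Test eqn y'=λy, z=hλ:
  k1=λy_n ⇒ h·k1=z·y_n;  k2=λ(1+8/11z)y_n ⇒ h·k2=z(1+8/11z)y_n
  y_{n+1}/y_n = 1 − 3/14z + 17/14z(1+8/11z) = 1 + z + 68/77z²
  R(z) = 1 + z + 68/77z².

Solve |R(x)|<1 on ℝ⁻.
x=-1.09: |R|=0.9592
R=1: x+68/77x²=0 ⇒ x=−77/68=-1.1324; min R=1−1/(4·68/77)=0.7169>−1
Confirm numerically:
  x=-1.041: |R|=0.91602 <1
  x=-0.574: |R|=0.71697 <1
  x=-0.564: |R|=0.71692 <1
  x=-0.491: |R|=0.72190 <1
  x=-1.598: |R|=1.65713 >1
  x=-1.463: |R|=1.42720 >1
  x=-1.374: |R|=1.29322 >1
So |R|<1 on (-1.1324, 0).

z* = -1.1324.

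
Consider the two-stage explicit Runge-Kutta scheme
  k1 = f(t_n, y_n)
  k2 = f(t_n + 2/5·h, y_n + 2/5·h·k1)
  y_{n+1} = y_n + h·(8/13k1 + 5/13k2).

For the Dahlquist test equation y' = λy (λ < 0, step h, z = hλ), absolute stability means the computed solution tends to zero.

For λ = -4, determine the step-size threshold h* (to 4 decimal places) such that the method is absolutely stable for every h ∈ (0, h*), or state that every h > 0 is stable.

Set f=λy, z=hλ:
  k1=λy_n ⇒ h·k1=z·y_n;  k2=λ(1+2/5z)y_n ⇒ h·k2=z(1+2/5z)y_n
  y_{n+1}/y_n = 1 + 8/13z + 5/13z(1+2/5z) = 1 + z + 2/13z²
  so R(z) = 1 + z + 2/13z².

Need |R(x)|<1, x<0.
x=-1.43: |R|=0.1154
R=1: x+2/13x²=0 ⇒ x=−13/2=-6.5000; min R=1−1/(4·2/13)=-0.6250>−1
Confirm numerically:
  x=-5.342: |R|=0.04830 <1
  x=-5.009: |R|=0.14899 <1
  x=-4.086: |R|=0.51748 <1
  x=-3.449: |R|=0.61891 <1
  x=-7.097: |R|=1.65183 >1
  x=-6.648: |R|=1.15137 >1
Stable set (-6.5000, 0).

(-6.5000,0); λ=-4 ⇒ h* = (13/2)/4 = 1.6250.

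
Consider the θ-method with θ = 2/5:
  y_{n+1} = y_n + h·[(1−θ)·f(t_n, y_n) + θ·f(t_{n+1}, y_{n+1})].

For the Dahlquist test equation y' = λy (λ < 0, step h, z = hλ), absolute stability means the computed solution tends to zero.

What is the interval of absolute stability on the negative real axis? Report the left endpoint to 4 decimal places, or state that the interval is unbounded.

(-10.0000, 0).

With y'=λy (z=hλ):
  y_{n+1} = y_n + z·[3/5·y_n + 2/5·y_{n+1}] ⇒ (1 − 2/5z)y_{n+1} = (1 + 3/5z)y_n
  ⇒ R(z) = (1 + 3/5z)/(1 − 2/5z).

Find x<0 with |R(x)|<1.
x=-1.5: |R|=0.0625
R=−1: 1+3/5x = −1+2/5x ⇒ -1/5x=2 ⇒ x=2/(-1/5)=-10.0000
Confirm numerically:
  x=-7.268: |R|=0.86016 <1
  x=-6.858: |R|=0.83212 <1
  x=-4.196: |R|=0.56661 <1
  x=-10.479: |R|=1.01845 >1
  x=-10.194: |R|=1.00764 >1
Stable set (-10.0000, 0).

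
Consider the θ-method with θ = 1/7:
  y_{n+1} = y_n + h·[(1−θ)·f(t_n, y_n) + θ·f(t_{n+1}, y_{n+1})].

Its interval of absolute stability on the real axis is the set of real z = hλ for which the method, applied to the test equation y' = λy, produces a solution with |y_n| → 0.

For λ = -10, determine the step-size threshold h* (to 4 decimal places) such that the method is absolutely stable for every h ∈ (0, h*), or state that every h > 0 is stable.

On y'=λy, z=hλ:
  y_{n+1} = y_n + z·[6/7·y_n + 1/7·y_{n+1}] ⇒ (1 − 1/7z)y_{n+1} = (1 + 6/7z)y_n
  Hence R(z) = (1 + 6/7z)/(1 − 1/7z).

Find x<0 with |R(x)|<1.
x=-0.79: |R|=0.2901
R=−1: 1+6/7x = −1+1/7x ⇒ -5/7x=2 ⇒ x=2/(-5/7)=-2.8000
Confirm numerically:
  x=-2.722: |R|=0.95988 <1
  x=-2.714: |R|=0.95573 <1
  x=-1.573: |R|=0.28438 <1
  x=-3.366: |R|=1.27301 >1
  x=-3.085: |R|=1.14130 >1
  x=-3.057: |R|=1.12777 >1
So |R|<1 on (-2.8000, 0).

(-2.8000,0); λ=-10 ⇒ h* = (14/5)/10 = 0.2800.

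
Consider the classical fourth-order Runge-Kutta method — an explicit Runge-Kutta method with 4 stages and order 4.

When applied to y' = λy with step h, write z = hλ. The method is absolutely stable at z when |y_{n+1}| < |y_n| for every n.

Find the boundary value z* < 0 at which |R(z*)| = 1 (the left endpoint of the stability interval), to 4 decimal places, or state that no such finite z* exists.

z* = -2.7853.

Set f=λy, z=hλ:
  order 4, 4-stage ⇒ R(z)=1+z+z^2/2+z^3/6+z^4/24
  (e.g. R(-0.46)=0.63144, |R|=0.63144)

Solve |R(x)|<1 on ℝ⁻.
x=-0.46: |R|=0.6314
|R(-1.8)|=0.2854 |R(-1.7)|=0.2742 |R(-1.65)|=0.2714
Bisect:
  x_lo=-3.3961 |R|=2.3850  x_hi=-0.1849 |R|=0.8312
  mid=-1.79050 |R|=0.28399 →hi
  mid=-2.59329 |R|=0.74707 →hi
  mid=-2.99469 |R|=1.36441 →lo
  mid=-2.79399 |R|=1.01319 →lo
  mid=-2.69364 |R|=0.87039 →hi
  mid=-2.74382 |R|=0.93925 →hi
  mid=-2.76890 |R|=0.97557 →hi
  mid=-2.78145 |R|=0.99422 →hi
  mid=-2.78772 |R|=1.00366 →lo
  ...
  [-2.78537,-2.78517] ⇒ x*=-2.7853
So |R|<1 on (-2.7853, 0).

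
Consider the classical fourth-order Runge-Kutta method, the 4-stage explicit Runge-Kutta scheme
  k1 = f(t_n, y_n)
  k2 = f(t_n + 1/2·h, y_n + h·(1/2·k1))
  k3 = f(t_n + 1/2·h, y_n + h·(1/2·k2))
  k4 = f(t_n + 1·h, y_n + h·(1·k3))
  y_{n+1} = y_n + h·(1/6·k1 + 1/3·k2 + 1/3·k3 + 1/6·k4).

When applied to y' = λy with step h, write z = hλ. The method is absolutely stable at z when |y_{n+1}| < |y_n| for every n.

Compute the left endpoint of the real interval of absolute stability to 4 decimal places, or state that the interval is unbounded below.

z* = -2.7853.

Set f=λy, z=hλ:
  order 4, 4-stage ⇒ R(z)=1+z+z^2/2+z^3/6+z^4/24
  (e.g. R(-1.73)=0.27672, |R|=0.27672)

Boundary: |R(x)|=1, x<0.
x=-1.73: |R|=0.2767
|R(-2.78)|=0.9920 |R(-1.22)|=0.3139 |R(-0.72)|=0.4882
Bisect:
  x_lo=-3.2132 |R|=1.8615  x_hi=-0.1854 |R|=0.8308
  mid=-1.69928 |R|=0.27412 →hi
  mid=-2.45623 |R|=0.60712 →hi
  mid=-2.83471 |R|=1.07709 →lo
  mid=-2.64547 |R|=0.80886 →hi
  mid=-2.74009 |R|=0.93396 →hi
  mid=-2.78740 |R|=1.00318 →lo
  mid=-2.76374 |R|=0.96799 →hi
  mid=-2.77557 |R|=0.98544 →hi
  mid=-2.78149 |R|=0.99427 →hi
  mid=-2.78444 |R|=0.99872 →hi
  ...
  [-2.78537,-2.78518] ⇒ x*=-2.7853
Stable set (-2.7853, 0).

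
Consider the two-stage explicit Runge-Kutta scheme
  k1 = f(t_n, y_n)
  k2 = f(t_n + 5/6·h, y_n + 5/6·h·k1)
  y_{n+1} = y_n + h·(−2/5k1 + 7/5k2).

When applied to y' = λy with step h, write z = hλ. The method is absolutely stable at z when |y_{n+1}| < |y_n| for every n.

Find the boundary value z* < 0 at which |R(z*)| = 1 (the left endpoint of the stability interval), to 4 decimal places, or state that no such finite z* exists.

On y'=λy, z=hλ:
  k1=λy_n ⇒ h·k1=z·y_n;  k2=λ(1+5/6z)y_n ⇒ h·k2=z(1+5/6z)y_n
  y_{n+1}/y_n = 1 − 2/5z + 7/5z(1+5/6z) = 1 + z + 7/6z²
  so R(z) = 1 + z + 7/6z².

Need |R(x)|<1, x<0.
x=-0.71: |R|=0.8781
R=1: x+7/6x²=0 ⇒ x=−6/7=-0.8571; min R=1−1/(4·7/6)=0.7857>−1
Confirm numerically:
  x=-0.655: |R|=0.84553 <1
  x=-0.619: |R|=0.82802 <1
  x=-0.546: |R|=0.80180 <1
  x=-1.369: |R|=1.81752 >1
  x=-1.149: |R|=1.39123 >1
So |R|<1 on (-0.8571, 0).

left endpoint -0.8571.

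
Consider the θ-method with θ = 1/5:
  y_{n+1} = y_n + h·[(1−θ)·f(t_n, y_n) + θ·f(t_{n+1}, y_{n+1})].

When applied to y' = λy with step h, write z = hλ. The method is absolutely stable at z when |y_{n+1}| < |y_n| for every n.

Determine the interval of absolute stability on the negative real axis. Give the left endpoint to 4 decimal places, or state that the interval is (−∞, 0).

z∈(-3.3333,0).

With y'=λy (z=hλ):
  y_{n+1} = y_n + z·[4/5·y_n + 1/5·y_{n+1}] ⇒ (1 − 1/5z)y_{n+1} = (1 + 4/5z)y_n
  so R(z) = (1 + 4/5z)/(1 − 1/5z).

Boundary: |R(x)|=1, x<0.
x=-1.73: |R|=0.2853
R=−1: 1+4/5x = −1+1/5x ⇒ -3/5x=2 ⇒ x=2/(-3/5)=-3.3333
Confirm numerically:
  x=-3.236: |R|=0.96455 <1
  x=-2.657: |R|=0.73501 <1
  x=-1.641: |R|=0.23551 <1
  x=-1.400: |R|=0.09375 <1
  x=-3.528: |R|=1.06848 >1
  x=-3.425: |R|=1.03264 >1
  x=-3.365: |R|=1.01136 >1
Interval (-3.3333, 0).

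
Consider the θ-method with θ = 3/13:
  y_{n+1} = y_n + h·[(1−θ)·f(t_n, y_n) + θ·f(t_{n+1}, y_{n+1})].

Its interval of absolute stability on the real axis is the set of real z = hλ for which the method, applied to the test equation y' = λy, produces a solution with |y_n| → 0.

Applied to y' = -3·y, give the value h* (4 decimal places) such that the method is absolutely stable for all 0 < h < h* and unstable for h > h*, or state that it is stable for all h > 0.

With y'=λy (z=hλ):
  y_{n+1} = y_n + z·[10/13·y_n + 3/13·y_{n+1}] ⇒ (1 − 3/13z)y_{n+1} = (1 + 10/13z)y_n
  R(z) = (1 + 10/13z)/(1 − 3/13z).

Need |R(x)|<1, x<0.
x=-0.37: |R|=0.6591
R=−1: 1+10/13x = −1+3/13x ⇒ -7/13x=2 ⇒ x=2/(-7/13)=-3.7143
Confirm numerically:
  x=-2.473: |R|=0.57446 <1
  x=-2.187: |R|=0.45345 <1
  x=-1.556: |R|=0.14489 <1
  x=-3.976: |R|=1.07349 >1
  x=-3.845: |R|=1.03729 >1
Stable set (-3.7143, 0).

(-3.7143,0); λ=-3 ⇒ h* = (26/7)/3 = 1.2381.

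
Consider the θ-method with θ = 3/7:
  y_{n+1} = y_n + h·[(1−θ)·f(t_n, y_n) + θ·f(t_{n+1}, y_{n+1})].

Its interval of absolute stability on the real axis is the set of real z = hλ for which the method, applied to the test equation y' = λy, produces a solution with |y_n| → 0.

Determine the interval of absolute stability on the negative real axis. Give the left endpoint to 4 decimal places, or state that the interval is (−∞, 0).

z∈(-14.0000,0).

Test eqn y'=λy, z=hλ:
  y_{n+1} = y_n + z·[4/7·y_n + 3/7·y_{n+1}] ⇒ (1 − 3/7z)y_{n+1} = (1 + 4/7z)y_n
  Hence R(z) = (1 + 4/7z)/(1 − 3/7z).

Find x<0 with |R(x)|<1.
x=-0.4: |R|=0.6585
R=−1: 1+4/7x = −1+3/7x ⇒ -1/7x=2 ⇒ x=2/(-1/7)=-14.0000
Confirm numerically:
  x=-10.481: |R|=0.90846 <1
  x=-6.979: |R|=0.74868 <1
  x=-5.994: |R|=0.67953 <1
  x=-5.689: |R|=0.65467 <1
  x=-14.168: |R|=1.00339 >1
  x=-14.037: |R|=1.00075 >1
Interval (-14.0000, 0).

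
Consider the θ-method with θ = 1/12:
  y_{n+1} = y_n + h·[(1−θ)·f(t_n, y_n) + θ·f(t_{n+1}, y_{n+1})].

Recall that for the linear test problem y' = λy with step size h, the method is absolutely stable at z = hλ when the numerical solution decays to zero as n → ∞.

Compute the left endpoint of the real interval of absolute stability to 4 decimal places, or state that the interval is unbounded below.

On y'=λy, z=hλ:
  y_{n+1} = y_n + z·[11/12·y_n + 1/12·y_{n+1}] ⇒ (1 − 1/12z)y_{n+1} = (1 + 11/12z)y_n
  Hence R(z) = (1 + 11/12z)/(1 − 1/12z).

Boundary: |R(x)|=1, x<0.
x=-1.43: |R|=0.2777
R=−1: 1+11/12x = −1+1/12x ⇒ -5/6x=2 ⇒ x=2/(-5/6)=-2.4000
Confirm numerically:
  x=-1.908: |R|=0.64625 <1
  x=-1.494: |R|=0.32859 <1
  x=-1.237: |R|=0.12140 <1
  x=-2.994: |R|=1.39616 >1
  x=-2.598: |R|=1.13564 >1
  x=-2.431: |R|=1.02148 >1
Stable set (-2.4000, 0).

left endpoint -2.4000.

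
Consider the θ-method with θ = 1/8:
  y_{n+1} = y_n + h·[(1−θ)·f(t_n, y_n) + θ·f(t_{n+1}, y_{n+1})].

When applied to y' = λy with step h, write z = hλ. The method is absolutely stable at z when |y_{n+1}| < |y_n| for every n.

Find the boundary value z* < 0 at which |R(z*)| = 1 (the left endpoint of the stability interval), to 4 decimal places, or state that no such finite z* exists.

Set f=λy, z=hλ:
  y_{n+1} = y_n + z·[7/8·y_n + 1/8·y_{n+1}] ⇒ (1 − 1/8z)y_{n+1} = (1 + 7/8z)y_n
  Hence R(z) = (1 + 7/8z)/(1 − 1/8z).

Need |R(x)|<1, x<0.
x=-1.19: |R|=0.0359
R=−1: 1+7/8x = −1+1/8x ⇒ -3/4x=2 ⇒ x=2/(-3/4)=-2.6667
Confirm numerically:
  x=-2.142: |R|=0.68961 <1
  x=-1.628: |R|=0.35272 <1
  x=-1.597: |R|=0.33125 <1
  x=-1.368: |R|=0.16823 <1
  x=-3.098: |R|=1.23320 >1
  x=-2.797: |R|=1.07243 >1
Stable set (-2.6667, 0).

z* = -2.6667.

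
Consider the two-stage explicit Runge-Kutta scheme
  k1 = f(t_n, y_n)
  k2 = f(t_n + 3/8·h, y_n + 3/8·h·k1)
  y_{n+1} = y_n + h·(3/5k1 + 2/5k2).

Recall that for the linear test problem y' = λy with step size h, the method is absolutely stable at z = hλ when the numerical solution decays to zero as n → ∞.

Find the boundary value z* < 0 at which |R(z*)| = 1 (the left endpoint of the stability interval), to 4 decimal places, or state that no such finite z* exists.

z* = -6.6667.

Test eqn y'=λy, z=hλ:
  k1=λy_n ⇒ h·k1=z·y_n;  k2=λ(1+3/8z)y_n ⇒ h·k2=z(1+3/8z)y_n
  y_{n+1}/y_n = 1 + 3/5z + 2/5z(1+3/8z) = 1 + z + 3/20z²
  R(z) = 1 + z + 3/20z².

Boundary: |R(x)|=1, x<0.
x=-0.75: |R|=0.3344
R=1: x+3/20x²=0 ⇒ x=−20/3=-6.6667; min R=1−1/(4·3/20)=-0.6667>−1
Confirm numerically:
  x=-5.091: |R|=0.20326 <1
  x=-4.120: |R|=0.57384 <1
  x=-3.546: |R|=0.65988 <1
  x=-3.146: |R|=0.66140 <1
  x=-7.184: |R|=1.55748 >1
  x=-6.960: |R|=1.30624 >1
  x=-6.707: |R|=1.04058 >1
So |R|<1 on (-6.6667, 0).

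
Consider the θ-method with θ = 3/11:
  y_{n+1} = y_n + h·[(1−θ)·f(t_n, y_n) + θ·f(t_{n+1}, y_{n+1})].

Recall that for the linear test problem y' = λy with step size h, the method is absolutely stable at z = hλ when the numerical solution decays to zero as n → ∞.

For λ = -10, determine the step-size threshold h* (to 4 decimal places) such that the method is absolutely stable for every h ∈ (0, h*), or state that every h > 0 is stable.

On y'=λy, z=hλ:
  y_{n+1} = y_n + z·[8/11·y_n + 3/11·y_{n+1}] ⇒ (1 − 3/11z)y_{n+1} = (1 + 8/11z)y_n
  R(z) = (1 + 8/11z)/(1 − 3/11z).

Find x<0 with |R(x)|<1.
x=-0.44: |R|=0.6071
R=−1: 1+8/11x = −1+3/11x ⇒ -5/11x=2 ⇒ x=2/(-5/11)=-4.4000
Confirm numerically:
  x=-3.754: |R|=0.85491 <1
  x=-3.739: |R|=0.85124 <1
  x=-2.786: |R|=0.58312 <1
  x=-2.287: |R|=0.40849 <1
  x=-4.885: |R|=1.09452 >1
  x=-4.709: |R|=1.06149 >1
Stable set (-4.4000, 0).

(-4.4000,0); λ=-10 ⇒ h* = (22/5)/10 = 0.4400.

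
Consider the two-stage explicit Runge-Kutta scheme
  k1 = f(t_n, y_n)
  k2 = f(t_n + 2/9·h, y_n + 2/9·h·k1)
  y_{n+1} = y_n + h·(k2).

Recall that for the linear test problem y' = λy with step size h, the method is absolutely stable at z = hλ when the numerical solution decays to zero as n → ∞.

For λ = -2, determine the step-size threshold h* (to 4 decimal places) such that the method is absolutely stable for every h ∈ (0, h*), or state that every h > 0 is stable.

(-4.5000,0); λ=-2 ⇒ h* = (9/2)/2 = 2.2500.

With y'=λy (z=hλ):
  k1=λy_n ⇒ h·k1=z·y_n;  k2=λ(1+2/9z)y_n ⇒ h·k2=z(1+2/9z)y_n
  y_{n+1}/y_n = 1 + z(1+2/9z) = 1 + z + 2/9z²
  Hence R(z) = 1 + z + 2/9z².

Find x<0 with |R(x)|<1.
x=-1.64: |R|=0.0423
R=1: x+2/9x²=0 ⇒ x=−9/2=-4.5000; min R=1−1/(4·2/9)=-0.1250>−1
Confirm numerically:
  x=-3.735: |R|=0.36505 <1
  x=-3.305: |R|=0.12234 <1
  x=-2.542: |R|=0.10605 <1
  x=-5.046: |R|=1.61225 >1
  x=-4.843: |R|=1.36914 >1
  x=-4.737: |R|=1.24948 >1
So |R|<1 on (-4.5000, 0).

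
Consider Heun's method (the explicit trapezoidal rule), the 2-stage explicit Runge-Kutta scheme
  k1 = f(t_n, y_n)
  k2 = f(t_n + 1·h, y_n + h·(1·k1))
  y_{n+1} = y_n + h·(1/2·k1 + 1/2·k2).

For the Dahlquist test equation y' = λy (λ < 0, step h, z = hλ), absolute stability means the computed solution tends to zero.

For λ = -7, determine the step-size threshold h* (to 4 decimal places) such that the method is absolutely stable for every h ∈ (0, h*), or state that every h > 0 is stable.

(-2.0000,0); λ=-7 ⇒ h* = 0.2857.

With y'=λy (z=hλ):
  order 2, 2-stage ⇒ R(z)=1+z+z^2/2
  (e.g. R(-0.51)=0.62005, |R|=0.62005)

Boundary: |R(x)|=1, x<0.
x=-0.51: |R|=0.6200
|R(-2.06)|=1.0618 |R(-1.96)|=0.9608 |R(-1.32)|=0.5512
Bisect:
  x_lo=-2.4071 |R|=1.4900  x_hi=-0.3227 |R|=0.7293
  mid=-1.36493 |R|=0.56659 →hi
  mid=-1.88603 |R|=0.89253 →hi
  mid=-2.14658 |R|=1.15732 →lo
  mid=-2.01631 |R|=1.01644 →lo
  mid=-1.95117 |R|=0.95236 →hi
  mid=-1.98374 |R|=0.98387 →hi
  mid=-2.00002 |R|=1.00002 →lo
  ...
  [-2.00002,-1.99989] ⇒ x*=-2.0000
So |R|<1 on (-2.0000, 0).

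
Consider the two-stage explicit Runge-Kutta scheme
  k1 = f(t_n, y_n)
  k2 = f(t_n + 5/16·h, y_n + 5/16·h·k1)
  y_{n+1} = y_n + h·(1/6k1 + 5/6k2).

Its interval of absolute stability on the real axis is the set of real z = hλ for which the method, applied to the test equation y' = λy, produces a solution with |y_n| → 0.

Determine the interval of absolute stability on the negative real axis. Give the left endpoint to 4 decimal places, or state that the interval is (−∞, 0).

Test eqn y'=λy, z=hλ:
  k1=λy_n ⇒ h·k1=z·y_n;  k2=λ(1+5/16z)y_n ⇒ h·k2=z(1+5/16z)y_n
  y_{n+1}/y_n = 1 + 1/6z + 5/6z(1+5/16z) = 1 + z + 25/96z²
  R(z) = 1 + z + 25/96z².

Need |R(x)|<1, x<0.
x=-0.57: |R|=0.5146
R=1: x+25/96x²=0 ⇒ x=−96/25=-3.8400; min R=1−1/(4·25/96)=0.0400>−1
Confirm numerically:
  x=-2.864: |R|=0.27207 <1
  x=-2.539: |R|=0.13978 <1
  x=-2.453: |R|=0.11398 <1
  x=-4.329: |R|=1.55127 >1
  x=-4.307: |R|=1.52379 >1
  x=-4.021: |R|=1.18953 >1
Interval (-3.8400, 0).

(-3.8400, 0).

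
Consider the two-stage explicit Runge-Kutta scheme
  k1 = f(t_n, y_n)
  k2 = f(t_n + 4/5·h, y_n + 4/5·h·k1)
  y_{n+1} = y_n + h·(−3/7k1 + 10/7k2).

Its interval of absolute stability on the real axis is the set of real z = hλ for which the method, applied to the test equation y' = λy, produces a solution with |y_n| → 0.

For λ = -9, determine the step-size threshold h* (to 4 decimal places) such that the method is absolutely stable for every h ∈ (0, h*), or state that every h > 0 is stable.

With y'=λy (z=hλ):
  k1=λy_n ⇒ h·k1=z·y_n;  k2=λ(1+4/5z)y_n ⇒ h·k2=z(1+4/5z)y_n
  y_{n+1}/y_n = 1 − 3/7z + 10/7z(1+4/5z) = 1 + z + 8/7z²
  Hence R(z) = 1 + z + 8/7z².

Find x<0 with |R(x)|<1.
x=-0.67: |R|=0.8430
R=1: x+8/7x²=0 ⇒ x=−7/8=-0.8750; min R=1−1/(4·8/7)=0.7812>−1
Confirm numerically:
  x=-0.845: |R|=0.97103 <1
  x=-0.683: |R|=0.85013 <1
  x=-0.475: |R|=0.78286 <1
  x=-1.339: |R|=1.71005 >1
  x=-1.240: |R|=1.51726 >1
Stable set (-0.8750, 0).

(-0.8750,0); λ=-9 ⇒ h* = (7/8)/9 = 0.0972.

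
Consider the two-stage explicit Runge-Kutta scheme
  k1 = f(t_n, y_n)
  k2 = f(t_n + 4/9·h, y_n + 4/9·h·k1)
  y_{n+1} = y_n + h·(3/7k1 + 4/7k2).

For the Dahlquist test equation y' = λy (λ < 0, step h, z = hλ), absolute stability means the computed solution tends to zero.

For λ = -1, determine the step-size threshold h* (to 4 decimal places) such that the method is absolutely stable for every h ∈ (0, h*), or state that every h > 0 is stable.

Test eqn y'=λy, z=hλ:
  k1=λy_n ⇒ h·k1=z·y_n;  k2=λ(1+4/9z)y_n ⇒ h·k2=z(1+4/9z)y_n
  y_{n+1}/y_n = 1 + 3/7z + 4/7z(1+4/9z) = 1 + z + 16/63z²
  Hence R(z) = 1 + z + 16/63z².

Boundary: |R(x)|=1, x<0.
x=-0.89: |R|=0.3112
R=1: x+16/63x²=0 ⇒ x=−63/16=-3.9375; min R=1−1/(4·16/63)=0.0156>−1
Confirm numerically:
  x=-3.724: |R|=0.79808 <1
  x=-3.055: |R|=0.31529 <1
  x=-2.524: |R|=0.09392 <1
  x=-4.497: |R|=1.63900 >1
  x=-4.296: |R|=1.39114 >1
  x=-4.231: |R|=1.31538 >1
Stable set (-3.9375, 0).

(-3.9375,0); λ=-1 ⇒ h* = (63/16)/1 = 3.9375.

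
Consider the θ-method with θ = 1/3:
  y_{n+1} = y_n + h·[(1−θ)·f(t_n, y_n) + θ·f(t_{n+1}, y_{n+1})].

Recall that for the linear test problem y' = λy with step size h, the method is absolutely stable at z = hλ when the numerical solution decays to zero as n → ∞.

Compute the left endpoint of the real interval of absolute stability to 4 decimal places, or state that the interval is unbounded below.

left endpoint -6.0000.

On y'=λy, z=hλ:
  y_{n+1} = y_n + z·[2/3·y_n + 1/3·y_{n+1}] ⇒ (1 − 1/3z)y_{n+1} = (1 + 2/3z)y_n
  so R(z) = (1 + 2/3z)/(1 − 1/3z).

Need |R(x)|<1, x<0.
x=-1.2: |R|=0.1429
R=−1: 1+2/3x = −1+1/3x ⇒ -1/3x=2 ⇒ x=2/(-1/3)=-6.0000
Confirm numerically:
  x=-5.533: |R|=0.94527 <1
  x=-4.639: |R|=0.82184 <1
  x=-2.628: |R|=0.40085 <1
  x=-6.131: |R|=1.01435 >1
  x=-6.093: |R|=1.01023 >1
  x=-6.079: |R|=1.00870 >1
Interval (-6.0000, 0).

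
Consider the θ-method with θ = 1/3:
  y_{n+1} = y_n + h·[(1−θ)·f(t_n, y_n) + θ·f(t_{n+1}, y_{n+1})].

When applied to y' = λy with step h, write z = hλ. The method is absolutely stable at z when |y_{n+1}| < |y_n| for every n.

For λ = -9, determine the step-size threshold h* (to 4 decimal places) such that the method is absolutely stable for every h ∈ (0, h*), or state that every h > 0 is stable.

(-6.0000,0); λ=-9 ⇒ h* = (6)/9 = 0.6667.

With y'=λy (z=hλ):
  y_{n+1} = y_n + z·[2/3·y_n + 1/3·y_{n+1}] ⇒ (1 − 1/3z)y_{n+1} = (1 + 2/3z)y_n
  ⇒ R(z) = (1 + 2/3z)/(1 − 1/3z).

Boundary: |R(x)|=1, x<0.
x=-0.32: |R|=0.7108
R=−1: 1+2/3x = −1+1/3x ⇒ -1/3x=2 ⇒ x=2/(-1/3)=-6.0000
Confirm numerically:
  x=-4.623: |R|=0.81936 <1
  x=-4.347: |R|=0.77501 <1
  x=-4.013: |R|=0.71667 <1
  x=-2.580: |R|=0.38710 <1
  x=-6.403: |R|=1.04286 >1
  x=-6.248: |R|=1.02682 >1
  x=-6.106: |R|=1.01164 >1
So |R|<1 on (-6.0000, 0).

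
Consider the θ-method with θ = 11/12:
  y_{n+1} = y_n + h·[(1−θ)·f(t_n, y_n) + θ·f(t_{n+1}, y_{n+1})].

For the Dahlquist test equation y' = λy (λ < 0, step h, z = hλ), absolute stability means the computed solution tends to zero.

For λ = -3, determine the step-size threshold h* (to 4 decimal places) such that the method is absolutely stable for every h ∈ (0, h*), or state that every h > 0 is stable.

unbounded; (−∞, 0). Any h>0 works for λ=-3.

Set f=λy, z=hλ:
  y_{n+1} = y_n + z·[1/12·y_n + 11/12·y_{n+1}] ⇒ (1 − 11/12z)y_{n+1} = (1 + 1/12z)y_n
  ⇒ R(z) = (1 + 1/12z)/(1 − 11/12z).

Solve |R(x)|<1 on ℝ⁻.
x=-1.76: |R|=0.3265
x=-2: |R|=0.2941
x=-10: |R|=0.0164
x=-100: |R|=0.0791
θ=11/12≥1/2 ⇒ |1+1/12x|<|1−11/12x| ∀x<0 ⇒ interval (−∞,0).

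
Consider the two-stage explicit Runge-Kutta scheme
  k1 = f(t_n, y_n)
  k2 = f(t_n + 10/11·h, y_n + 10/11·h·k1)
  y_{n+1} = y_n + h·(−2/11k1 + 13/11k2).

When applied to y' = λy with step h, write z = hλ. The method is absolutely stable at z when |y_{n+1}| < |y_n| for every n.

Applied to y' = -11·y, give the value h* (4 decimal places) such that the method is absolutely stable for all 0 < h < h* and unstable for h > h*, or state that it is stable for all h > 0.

Set f=λy, z=hλ:
  k1=λy_n ⇒ h·k1=z·y_n;  k2=λ(1+10/11z)y_n ⇒ h·k2=z(1+10/11z)y_n
  y_{n+1}/y_n = 1 − 2/11z + 13/11z(1+10/11z) = 1 + z + 130/121z²
  Hence R(z) = 1 + z + 130/121z².

Find x<0 with |R(x)|<1.
x=-0.64: |R|=0.8001
R=1: x+130/121x²=0 ⇒ x=−121/130=-0.9308; min R=1−1/(4·130/121)=0.7673>−1
Confirm numerically:
  x=-0.796: |R|=0.88474 <1
  x=-0.658: |R|=0.80717 <1
  x=-0.413: |R|=0.77026 <1
  x=-0.375: |R|=0.77608 <1
  x=-1.407: |R|=1.71990 >1
  x=-1.026: |R|=1.10497 >1
  x=-0.974: |R|=1.04524 >1
Stable set (-0.9308, 0).

(-0.9308,0); λ=-11 ⇒ h* = (121/130)/11 = 0.0846.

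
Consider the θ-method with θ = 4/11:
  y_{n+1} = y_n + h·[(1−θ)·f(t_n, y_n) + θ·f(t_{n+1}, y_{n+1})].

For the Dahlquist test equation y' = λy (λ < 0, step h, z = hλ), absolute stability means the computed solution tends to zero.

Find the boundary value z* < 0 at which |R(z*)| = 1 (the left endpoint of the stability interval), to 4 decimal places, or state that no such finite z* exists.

left endpoint -7.3333.

Set f=λy, z=hλ:
  y_{n+1} = y_n + z·[7/11·y_n + 4/11·y_{n+1}] ⇒ (1 − 4/11z)y_{n+1} = (1 + 7/11z)y_n
  Hence R(z) = (1 + 7/11z)/(1 − 4/11z).

Solve |R(x)|<1 on ℝ⁻.
x=-1.1: |R|=0.2143
R=−1: 1+7/11x = −1+4/11x ⇒ -3/11x=2 ⇒ x=2/(-3/11)=-7.3333
Confirm numerically:
  x=-6.623: |R|=0.94316 <1
  x=-5.826: |R|=0.86818 <1
  x=-4.414: |R|=0.69437 <1
  x=-7.856: |R|=1.03696 >1
  x=-7.659: |R|=1.02347 >1
  x=-7.464: |R|=1.00959 >1
Stable set (-7.3333, 0).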